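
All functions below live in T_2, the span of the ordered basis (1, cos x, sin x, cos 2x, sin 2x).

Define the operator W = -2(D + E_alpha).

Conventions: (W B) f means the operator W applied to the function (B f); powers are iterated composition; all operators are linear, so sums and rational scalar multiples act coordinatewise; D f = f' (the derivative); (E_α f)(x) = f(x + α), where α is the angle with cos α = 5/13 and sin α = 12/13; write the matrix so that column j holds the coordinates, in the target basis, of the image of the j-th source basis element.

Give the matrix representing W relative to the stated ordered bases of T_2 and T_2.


image of 1: -2
image of cos x: -(10/13)cos x + (50/13)sin x
image of sin x: -(50/13)cos x - (10/13)sin x
image of cos 2x: (238/169)cos 2x + (916/169)sin 2x
image of sin 2x: -(916/169)cos 2x + (238/169)sin 2x
each image's coordinates form column j of the matrix

the matrix is [[-2, 0, 0, 0, 0]; [0, -10/13, -50/13, 0, 0]; [0, 50/13, -10/13, 0, 0]; [0, 0, 0, 238/169, -916/169]; [0, 0, 0, 916/169, 238/169]] (rows listed top to bottom)


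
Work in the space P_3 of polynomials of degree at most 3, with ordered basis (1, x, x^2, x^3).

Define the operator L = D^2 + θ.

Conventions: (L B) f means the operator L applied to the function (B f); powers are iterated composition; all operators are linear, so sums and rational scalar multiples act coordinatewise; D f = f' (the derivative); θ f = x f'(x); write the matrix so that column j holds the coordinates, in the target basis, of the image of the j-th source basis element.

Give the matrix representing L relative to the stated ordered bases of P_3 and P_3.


the matrix is [[0, 0, 2, 0]; [0, 1, 0, 6]; [0, 0, 2, 0]; [0, 0, 0, 3]] (rows listed top to bottom)

image of 1: 0
image of x: x
image of x^2: 2x^2 + 2
image of x^3: 3x^3 + 6x
each image's coordinates form column j of the matrix


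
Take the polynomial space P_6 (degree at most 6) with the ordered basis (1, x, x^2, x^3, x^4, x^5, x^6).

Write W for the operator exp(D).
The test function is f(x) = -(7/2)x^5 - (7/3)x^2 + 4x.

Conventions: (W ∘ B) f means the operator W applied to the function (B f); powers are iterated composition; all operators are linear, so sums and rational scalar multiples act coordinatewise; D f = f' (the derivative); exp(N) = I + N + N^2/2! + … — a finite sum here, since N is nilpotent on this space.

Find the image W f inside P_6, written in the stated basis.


the result is g(x) = -(7/2)x^5 - (35/2)x^4 - 35x^3 - (112/3)x^2 - (109/6)x - 11/6

order-1 term: -(35/2)x^4 - (14/3)x + 4
order-2 term: -35x^3 - 7/3
order-3 term: -35x^2
order-4 term: -(35/2)x
order-5 term: -7/2
the series for exp(D) f terminates at order 5
exp(D) f = -(7/2)x^5 - (35/2)x^4 - 35x^3 - (112/3)x^2 - (109/6)x - 11/6


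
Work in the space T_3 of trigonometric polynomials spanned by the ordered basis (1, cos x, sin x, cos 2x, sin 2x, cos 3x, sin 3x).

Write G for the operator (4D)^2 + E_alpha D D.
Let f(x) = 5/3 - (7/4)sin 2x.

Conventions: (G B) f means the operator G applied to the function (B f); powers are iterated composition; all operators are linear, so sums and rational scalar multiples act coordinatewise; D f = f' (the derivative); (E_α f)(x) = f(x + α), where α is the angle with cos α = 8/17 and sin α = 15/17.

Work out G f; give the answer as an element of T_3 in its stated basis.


D f = -(7/2)cos 2x
(4D) f = -14cos 2x
D (4D) f = 28sin 2x
(4D) (4D) f = 112sin 2x
D f = -(7/2)cos 2x
D D f = 7sin 2x
E_alpha D D f = (1680/289)cos 2x - (1127/289)sin 2x
((4D)^2 + E_alpha D D) f = (1680/289)cos 2x + (31241/289)sin 2x

g(x) = (1680/289)cos 2x + (31241/289)sin 2x


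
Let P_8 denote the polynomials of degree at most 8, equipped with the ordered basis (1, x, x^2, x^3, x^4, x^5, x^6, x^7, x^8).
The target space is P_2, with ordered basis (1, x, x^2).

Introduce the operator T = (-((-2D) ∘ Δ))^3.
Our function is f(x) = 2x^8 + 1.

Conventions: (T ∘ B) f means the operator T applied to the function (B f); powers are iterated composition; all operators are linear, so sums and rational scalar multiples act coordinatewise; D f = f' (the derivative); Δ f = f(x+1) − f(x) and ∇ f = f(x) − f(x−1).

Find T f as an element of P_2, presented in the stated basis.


Δ f = 16x^7 + 56x^6 + 112x^5 + 140x^4 + 112x^3 + 56x^2 + 16x + 2
D Δ f = 112x^6 + 336x^5 + 560x^4 + 560x^3 + 336x^2 + 112x + 16
(-2D) Δ f = -224x^6 - 672x^5 - 1120x^4 - 1120x^3 - 672x^2 - 224x - 32
(-((-2D) ∘ Δ)) f = 224x^6 + 672x^5 + 1120x^4 + 1120x^3 + 672x^2 + 224x + 32
Δ (-((-2D) ∘ Δ)) f = 1344x^5 + 6720x^4 + 15680x^3 + 20160x^2 + 13888x + 4032
D Δ (-((-2D) ∘ Δ)) f = 6720x^4 + 26880x^3 + 47040x^2 + 40320x + 13888
(-2D) Δ (-((-2D) ∘ Δ)) f = -13440x^4 - 53760x^3 - 94080x^2 - 80640x - 27776
(-((-2D) ∘ Δ)) (-((-2D) ∘ Δ)) f = 13440x^4 + 53760x^3 + 94080x^2 + 80640x + 27776
Δ (-((-2D) ∘ Δ)) (-((-2D) ∘ Δ)) f = 53760x^3 + 241920x^2 + 403200x + 241920
D Δ (-((-2D) ∘ Δ)) (-((-2D) ∘ Δ)) f = 161280x^2 + 483840x + 403200
(-2D) Δ (-((-2D) ∘ Δ)) (-((-2D) ∘ Δ)) f = -322560x^2 - 967680x - 806400
(-((-2D) ∘ Δ)) (-((-2D) ∘ Δ)) (-((-2D) ∘ Δ)) f = 322560x^2 + 967680x + 806400

g(x) = 322560x^2 + 967680x + 806400


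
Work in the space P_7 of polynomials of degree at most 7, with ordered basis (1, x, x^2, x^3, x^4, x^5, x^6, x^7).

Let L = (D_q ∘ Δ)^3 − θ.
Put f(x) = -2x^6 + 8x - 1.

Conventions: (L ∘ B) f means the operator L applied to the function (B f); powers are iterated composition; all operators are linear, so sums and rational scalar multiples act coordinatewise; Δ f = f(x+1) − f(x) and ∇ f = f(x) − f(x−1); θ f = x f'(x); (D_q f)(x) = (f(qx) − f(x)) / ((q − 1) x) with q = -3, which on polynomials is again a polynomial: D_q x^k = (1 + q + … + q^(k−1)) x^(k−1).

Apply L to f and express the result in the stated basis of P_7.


Δ f = -12x^5 - 30x^4 - 40x^3 - 30x^2 - 12x + 6
D_q Δ f = -732x^4 + 600x^3 - 280x^2 + 60x - 12
Δ (D_q ∘ Δ) f = -2928x^3 - 2592x^2 - 1688x - 352
D_q Δ (D_q ∘ Δ) f = -20496x^2 + 5184x - 1688
Δ (D_q ∘ Δ) (D_q ∘ Δ) f = -40992x - 15312
D_q Δ (D_q ∘ Δ) (D_q ∘ Δ) f = -40992
θ f = -12x^6 + 8x
(-θ) f = 12x^6 - 8x
((D_q ∘ Δ)^3 − θ) f = 12x^6 - 8x - 40992

the result is g(x) = 12x^6 - 8x - 40992


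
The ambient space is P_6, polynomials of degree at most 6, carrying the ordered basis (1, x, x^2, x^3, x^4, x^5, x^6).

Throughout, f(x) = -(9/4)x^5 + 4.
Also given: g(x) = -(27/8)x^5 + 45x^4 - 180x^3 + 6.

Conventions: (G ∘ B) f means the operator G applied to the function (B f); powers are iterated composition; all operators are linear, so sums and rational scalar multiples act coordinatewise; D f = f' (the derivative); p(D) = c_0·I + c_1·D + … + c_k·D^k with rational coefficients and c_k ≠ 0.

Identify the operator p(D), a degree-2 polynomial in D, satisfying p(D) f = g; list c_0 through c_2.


D^0 f = -(9/4)x^5 + 4
D^1 f = -(45/4)x^4
D^2 f = -45x^3
matching coefficients of g against c_0 f + c_1 Df + … from the top degree down determines the c_i
solution: c_0 = 3/2, c_1 = -4, c_2 = 4

p(D) = (3/2)·I − 4·D + 4·D^2, i.e. c_0 = 3/2, c_1 = -4, c_2 = 4


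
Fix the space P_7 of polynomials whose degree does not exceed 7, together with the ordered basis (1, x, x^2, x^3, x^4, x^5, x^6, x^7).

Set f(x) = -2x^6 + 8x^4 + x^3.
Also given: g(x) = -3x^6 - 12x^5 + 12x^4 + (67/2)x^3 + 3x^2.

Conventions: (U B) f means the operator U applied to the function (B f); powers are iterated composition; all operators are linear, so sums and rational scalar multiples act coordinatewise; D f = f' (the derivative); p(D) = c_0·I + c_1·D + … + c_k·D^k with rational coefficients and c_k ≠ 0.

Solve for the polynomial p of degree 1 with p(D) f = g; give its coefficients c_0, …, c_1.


D^0 f = -2x^6 + 8x^4 + x^3
D^1 f = -12x^5 + 32x^3 + 3x^2
matching coefficients of g against c_0 f + c_1 Df + … from the top degree down determines the c_i
solution: c_0 = 3/2, c_1 = 1

c_0 = 3/2, c_1 = 1


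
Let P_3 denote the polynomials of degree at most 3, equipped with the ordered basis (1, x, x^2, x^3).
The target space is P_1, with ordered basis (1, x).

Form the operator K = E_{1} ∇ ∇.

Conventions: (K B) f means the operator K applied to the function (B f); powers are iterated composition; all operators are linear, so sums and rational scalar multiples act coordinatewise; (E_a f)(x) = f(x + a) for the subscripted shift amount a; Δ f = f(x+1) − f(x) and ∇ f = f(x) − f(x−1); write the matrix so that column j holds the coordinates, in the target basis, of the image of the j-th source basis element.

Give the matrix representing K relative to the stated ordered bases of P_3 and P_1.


image of 1: 0
image of x: 0
image of x^2: 2
image of x^3: 6x
each image's coordinates form column j of the matrix

the matrix is [[0, 0, 2, 0]; [0, 0, 0, 6]] (rows listed top to bottom)


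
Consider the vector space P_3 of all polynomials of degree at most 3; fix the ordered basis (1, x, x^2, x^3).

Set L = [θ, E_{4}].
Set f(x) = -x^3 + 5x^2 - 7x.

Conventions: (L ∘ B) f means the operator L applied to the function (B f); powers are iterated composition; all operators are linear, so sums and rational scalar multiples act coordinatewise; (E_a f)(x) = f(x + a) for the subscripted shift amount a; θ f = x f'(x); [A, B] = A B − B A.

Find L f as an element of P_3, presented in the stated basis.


the result is g(x) = 12x^2 + 56x + 60

E_{4} f = -x^3 - 7x^2 - 15x - 12
θ E_{4} f = -3x^3 - 14x^2 - 15x
θ f = -3x^3 + 10x^2 - 7x
E_{4} θ f = -3x^3 - 26x^2 - 71x - 60
[θ, E_{4}] f = 12x^2 + 56x + 60


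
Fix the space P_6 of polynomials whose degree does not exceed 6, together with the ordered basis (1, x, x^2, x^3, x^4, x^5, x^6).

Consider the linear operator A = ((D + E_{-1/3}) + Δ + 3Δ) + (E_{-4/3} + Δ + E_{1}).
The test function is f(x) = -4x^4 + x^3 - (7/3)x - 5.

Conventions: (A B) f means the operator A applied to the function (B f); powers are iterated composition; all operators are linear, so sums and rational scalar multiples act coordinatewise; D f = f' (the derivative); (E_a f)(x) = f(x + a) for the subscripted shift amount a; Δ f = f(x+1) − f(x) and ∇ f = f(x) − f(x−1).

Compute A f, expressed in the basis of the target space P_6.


g(x) = -12x^4 - (247/3)x^3 - (520/3)x^2 - (1102/27)x - 4904/81

D f = -16x^3 + 3x^2 - 7/3
E_{-1/3} f = -4x^4 + (19/3)x^3 - (11/3)x^2 - (38/27)x - 349/81
(D + E_{-1/3}) f = -4x^4 - (29/3)x^3 - (2/3)x^2 - (38/27)x - 538/81
Δ f = -16x^3 - 21x^2 - 13x - 16/3
Δ f = -16x^3 - 21x^2 - 13x - 16/3
(3Δ) f = -48x^3 - 63x^2 - 39x - 16
((D + E_{-1/3}) + Δ + 3Δ) f = -4x^4 - (221/3)x^3 - (254/3)x^2 - (1442/27)x - 2266/81
E_{-4/3} f = -4x^4 + (67/3)x^3 - (140/3)x^2 + (1105/27)x - 1369/81
Δ f = -16x^3 - 21x^2 - 13x - 16/3
E_{1} f = -4x^4 - 15x^3 - 21x^2 - (46/3)x - 31/3
(E_{-4/3} + Δ + E_{1}) f = -8x^4 - (26/3)x^3 - (266/3)x^2 + (340/27)x - 2638/81
(((D + E_{-1/3}) + Δ + 3Δ) + (E_{-4/3} + Δ + E_{1})) f = -12x^4 - (247/3)x^3 - (520/3)x^2 - (1102/27)x - 4904/81


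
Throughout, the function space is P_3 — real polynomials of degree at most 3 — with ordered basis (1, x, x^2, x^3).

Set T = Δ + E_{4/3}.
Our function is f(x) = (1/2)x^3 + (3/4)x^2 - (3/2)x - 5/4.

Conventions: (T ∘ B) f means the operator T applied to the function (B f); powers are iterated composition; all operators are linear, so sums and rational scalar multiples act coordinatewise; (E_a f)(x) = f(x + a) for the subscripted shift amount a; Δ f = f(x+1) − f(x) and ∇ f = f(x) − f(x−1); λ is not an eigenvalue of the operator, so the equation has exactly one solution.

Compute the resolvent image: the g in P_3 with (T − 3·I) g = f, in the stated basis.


the result is g(x) = -(1/4)x^3 - (5/4)x^2 - (77/24)x - 2279/432

write g with unknown coordinates in the stated basis and equate coefficients in (T − 3·I) g = f
solving from the highest basis element down gives g = -(1/4)x^3 - (5/4)x^2 - (77/24)x - 2279/432
check: T g = -(1/4)x^3 - 3x^2 - (89/8)x - 2459/144
so T g − 3·g = (1/2)x^3 + (3/4)x^2 - (3/2)x - 5/4 = f ✓


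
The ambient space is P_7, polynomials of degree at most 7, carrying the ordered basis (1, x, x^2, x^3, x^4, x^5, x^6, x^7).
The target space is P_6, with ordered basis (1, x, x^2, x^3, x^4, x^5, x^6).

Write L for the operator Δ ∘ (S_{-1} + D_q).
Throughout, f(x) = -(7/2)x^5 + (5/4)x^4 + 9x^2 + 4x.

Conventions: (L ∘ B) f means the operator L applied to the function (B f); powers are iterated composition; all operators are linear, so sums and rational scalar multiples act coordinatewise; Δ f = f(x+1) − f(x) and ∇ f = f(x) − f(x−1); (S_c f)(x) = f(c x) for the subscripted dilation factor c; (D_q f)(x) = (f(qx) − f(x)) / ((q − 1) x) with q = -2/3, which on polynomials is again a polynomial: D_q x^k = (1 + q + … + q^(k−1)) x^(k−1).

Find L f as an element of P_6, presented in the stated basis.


the result is g(x) = (35/2)x^4 + (2470/81)x^3 + (3245/108)x^2 + (10627/324)x + 889/81

S_{-1} f = (7/2)x^5 + (5/4)x^4 + 9x^2 - 4x
D_q f = -(385/162)x^4 + (65/108)x^3 + 3x + 4
(S_{-1} + D_q) f = (7/2)x^5 - (365/324)x^4 + (65/108)x^3 + 9x^2 - x + 4
Δ (S_{-1} + D_q) f = (35/2)x^4 + (2470/81)x^3 + (3245/108)x^2 + (10627/324)x + 889/81


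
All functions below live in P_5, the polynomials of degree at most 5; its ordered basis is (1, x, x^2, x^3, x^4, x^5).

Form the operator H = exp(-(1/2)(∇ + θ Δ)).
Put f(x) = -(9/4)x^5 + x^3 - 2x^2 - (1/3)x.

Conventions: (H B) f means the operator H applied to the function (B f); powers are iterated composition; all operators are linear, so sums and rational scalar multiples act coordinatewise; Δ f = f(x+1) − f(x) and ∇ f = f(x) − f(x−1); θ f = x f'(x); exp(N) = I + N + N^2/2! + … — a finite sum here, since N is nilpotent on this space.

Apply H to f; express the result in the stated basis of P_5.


g(x) = -(9/4)x^5 + (225/8)x^4 - 89x^3 + (1651/16)x^2 - (313/3)x + 8993/192

order-1 term: (225/8)x^4 + (45/2)x^3 + (117/4)x^2 + 4x - 5/24
order-2 term: -(225/2)x^3 - (1485/16)x^2 - (171/2)x + 247/32
order-3 term: (675/4)x^2 + (495/8)x + 561/32
order-4 term: -(675/8)x + 855/64
order-5 term: 135/16
the series for exp(-(1/2)(∇ + θ Δ)) f terminates at order 5
exp(-(1/2)(∇ + θ Δ)) f = -(9/4)x^5 + (225/8)x^4 - 89x^3 + (1651/16)x^2 - (313/3)x + 8993/192


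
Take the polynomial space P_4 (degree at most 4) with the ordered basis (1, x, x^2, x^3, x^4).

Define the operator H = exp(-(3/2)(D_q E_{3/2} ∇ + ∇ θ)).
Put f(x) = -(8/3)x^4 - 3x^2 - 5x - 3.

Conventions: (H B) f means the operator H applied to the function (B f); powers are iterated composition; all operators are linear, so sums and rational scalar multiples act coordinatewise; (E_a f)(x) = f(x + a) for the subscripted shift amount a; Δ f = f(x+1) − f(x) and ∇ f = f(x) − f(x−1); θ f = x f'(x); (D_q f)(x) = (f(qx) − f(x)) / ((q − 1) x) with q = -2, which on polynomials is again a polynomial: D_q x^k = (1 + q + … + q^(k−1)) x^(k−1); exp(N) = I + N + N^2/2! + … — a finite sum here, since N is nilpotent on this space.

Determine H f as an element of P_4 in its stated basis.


order-1 term: 64x^3 - 48x^2 + 34x + 87/2
order-2 term: -432x^2 + 720x - 915/2
order-3 term: 864x - 360
order-4 term: -324
the series for exp(-(3/2)(D_q E_{3/2} ∇ + ∇ θ)) f terminates at order 4
exp(-(3/2)(D_q E_{3/2} ∇ + ∇ θ)) f = -(8/3)x^4 + 64x^3 - 483x^2 + 1613x - 1101

the result is g(x) = -(8/3)x^4 + 64x^3 - 483x^2 + 1613x - 1101


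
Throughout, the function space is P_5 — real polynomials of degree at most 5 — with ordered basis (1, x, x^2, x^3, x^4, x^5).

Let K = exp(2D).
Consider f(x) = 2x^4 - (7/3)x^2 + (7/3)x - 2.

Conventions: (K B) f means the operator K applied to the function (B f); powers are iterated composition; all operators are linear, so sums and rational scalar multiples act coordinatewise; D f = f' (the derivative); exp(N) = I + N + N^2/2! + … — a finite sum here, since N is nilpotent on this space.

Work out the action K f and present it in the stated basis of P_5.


g(x) = 2x^4 + 16x^3 + (137/3)x^2 + 57x + 76/3

order-1 term: 16x^3 - (28/3)x + 14/3
order-2 term: 48x^2 - 28/3
order-3 term: 64x
order-4 term: 32
the series for exp(2D) f terminates at order 4
exp(2D) f = 2x^4 + 16x^3 + (137/3)x^2 + 57x + 76/3


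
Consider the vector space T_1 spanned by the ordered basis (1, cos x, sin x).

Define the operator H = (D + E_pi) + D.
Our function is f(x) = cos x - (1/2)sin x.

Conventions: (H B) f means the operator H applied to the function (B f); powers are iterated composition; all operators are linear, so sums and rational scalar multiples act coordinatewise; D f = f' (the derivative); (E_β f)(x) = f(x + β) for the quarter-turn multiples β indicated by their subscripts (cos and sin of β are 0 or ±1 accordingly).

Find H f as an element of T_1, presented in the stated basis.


the image equals g(x) = -2cos x - (3/2)sin x

D f = -(1/2)cos x - sin x
E_pi f = -cos x + (1/2)sin x
(D + E_pi) f = -(3/2)cos x - (1/2)sin x
D f = -(1/2)cos x - sin x
((D + E_pi) + D) f = -2cos x - (3/2)sin x


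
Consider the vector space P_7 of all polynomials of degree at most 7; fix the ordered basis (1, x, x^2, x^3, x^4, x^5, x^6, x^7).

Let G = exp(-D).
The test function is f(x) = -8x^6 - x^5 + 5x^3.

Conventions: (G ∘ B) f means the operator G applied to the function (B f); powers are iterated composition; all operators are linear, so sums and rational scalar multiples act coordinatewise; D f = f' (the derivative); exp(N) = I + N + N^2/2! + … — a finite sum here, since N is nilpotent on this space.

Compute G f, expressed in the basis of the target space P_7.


order-1 term: 48x^5 + 5x^4 - 15x^2
order-2 term: -120x^4 - 10x^3 + 15x
order-3 term: 160x^3 + 10x^2 - 5
order-4 term: -120x^2 - 5x
order-5 term: 48x + 1
order-6 term: -8
the series for exp(-D) f terminates at order 6
exp(-D) f = -8x^6 + 47x^5 - 115x^4 + 155x^3 - 125x^2 + 58x - 12

the result is g(x) = -8x^6 + 47x^5 - 115x^4 + 155x^3 - 125x^2 + 58x - 12


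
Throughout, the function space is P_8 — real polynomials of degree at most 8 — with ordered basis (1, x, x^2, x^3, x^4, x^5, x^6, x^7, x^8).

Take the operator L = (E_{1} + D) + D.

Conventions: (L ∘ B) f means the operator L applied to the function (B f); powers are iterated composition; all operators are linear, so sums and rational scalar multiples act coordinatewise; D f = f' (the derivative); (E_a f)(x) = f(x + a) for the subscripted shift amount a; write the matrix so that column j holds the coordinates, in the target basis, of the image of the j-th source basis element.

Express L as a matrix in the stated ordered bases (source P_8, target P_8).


image of 1: 1
image of x: x + 3
image of x^2: x^2 + 6x + 1
image of x^3: x^3 + 9x^2 + 3x + 1
image of x^4: x^4 + 12x^3 + 6x^2 + 4x + 1
image of x^5: x^5 + 15x^4 + 10x^3 + 10x^2 + 5x + 1
image of x^6: x^6 + 18x^5 + 15x^4 + 20x^3 + 15x^2 + 6x + 1
image of x^7: x^7 + 21x^6 + 21x^5 + 35x^4 + 35x^3 + 21x^2 + 7x + 1
image of x^8: x^8 + 24x^7 + 28x^6 + 56x^5 + 70x^4 + 56x^3 + 28x^2 + 8x + 1
each image's coordinates form column j of the matrix

the matrix is [[1, 3, 1, 1, 1, 1, 1, 1, 1]; [0, 1, 6, 3, 4, 5, 6, 7, 8]; [0, 0, 1, 9, 6, 10, 15, 21, 28]; [0, 0, 0, 1, 12, 10, 20, 35, 56]; [0, 0, 0, 0, 1, 15, 15, 35, 70]; [0, 0, 0, 0, 0, 1, 18, 21, 56]; [0, 0, 0, 0, 0, 0, 1, 21, 28]; [0, 0, 0, 0, 0, 0, 0, 1, 24]; [0, 0, 0, 0, 0, 0, 0, 0, 1]] (rows listed top to bottom)


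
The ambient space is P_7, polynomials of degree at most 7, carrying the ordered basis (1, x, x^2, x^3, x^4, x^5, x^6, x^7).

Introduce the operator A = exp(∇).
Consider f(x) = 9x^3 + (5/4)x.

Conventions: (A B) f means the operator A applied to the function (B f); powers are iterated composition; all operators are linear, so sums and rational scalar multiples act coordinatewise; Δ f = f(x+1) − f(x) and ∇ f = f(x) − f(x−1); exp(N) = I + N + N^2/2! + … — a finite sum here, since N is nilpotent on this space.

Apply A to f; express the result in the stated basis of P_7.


g(x) = 9x^3 + 27x^2 + (5/4)x - 31/4

order-1 term: 27x^2 - 27x + 41/4
order-2 term: 27x - 27
order-3 term: 9
the series for exp(∇) f terminates at order 3
exp(∇) f = 9x^3 + 27x^2 + (5/4)x - 31/4


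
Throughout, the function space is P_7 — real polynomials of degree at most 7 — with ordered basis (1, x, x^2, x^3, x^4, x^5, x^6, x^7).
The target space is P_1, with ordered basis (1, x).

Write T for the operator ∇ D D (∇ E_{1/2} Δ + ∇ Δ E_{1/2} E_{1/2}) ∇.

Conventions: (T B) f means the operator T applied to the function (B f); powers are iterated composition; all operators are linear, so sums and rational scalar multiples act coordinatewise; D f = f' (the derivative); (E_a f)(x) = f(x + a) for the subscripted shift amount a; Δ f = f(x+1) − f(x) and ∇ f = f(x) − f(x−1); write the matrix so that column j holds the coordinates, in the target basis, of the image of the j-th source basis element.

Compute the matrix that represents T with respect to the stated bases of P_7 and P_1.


image of 1: 0
image of x: 0
image of x^2: 0
image of x^3: 0
image of x^4: 0
image of x^5: 0
image of x^6: 1440
image of x^7: 10080x - 2520
each image's coordinates form column j of the matrix

the matrix is [[0, 0, 0, 0, 0, 0, 1440, -2520]; [0, 0, 0, 0, 0, 0, 0, 10080]] (rows listed top to bottom)


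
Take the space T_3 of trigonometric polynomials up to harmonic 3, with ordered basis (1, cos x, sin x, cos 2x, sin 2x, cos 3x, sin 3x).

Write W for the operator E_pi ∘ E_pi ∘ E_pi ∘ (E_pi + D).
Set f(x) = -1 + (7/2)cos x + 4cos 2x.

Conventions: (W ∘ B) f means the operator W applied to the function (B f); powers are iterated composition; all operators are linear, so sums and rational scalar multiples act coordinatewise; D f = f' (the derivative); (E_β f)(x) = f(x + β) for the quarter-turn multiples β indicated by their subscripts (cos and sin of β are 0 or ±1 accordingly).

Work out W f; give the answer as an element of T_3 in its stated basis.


the result is g(x) = -1 + (7/2)cos x + (7/2)sin x + 4cos 2x - 8sin 2x

E_pi f = -1 - (7/2)cos x + 4cos 2x
D f = -(7/2)sin x - 8sin 2x
(E_pi + D) f = -1 - (7/2)cos x - (7/2)sin x + 4cos 2x - 8sin 2x
E_pi (E_pi + D) f = -1 + (7/2)cos x + (7/2)sin x + 4cos 2x - 8sin 2x
E_pi E_pi (E_pi + D) f = -1 - (7/2)cos x - (7/2)sin x + 4cos 2x - 8sin 2x
E_pi E_pi E_pi (E_pi + D) f = -1 + (7/2)cos x + (7/2)sin x + 4cos 2x - 8sin 2x


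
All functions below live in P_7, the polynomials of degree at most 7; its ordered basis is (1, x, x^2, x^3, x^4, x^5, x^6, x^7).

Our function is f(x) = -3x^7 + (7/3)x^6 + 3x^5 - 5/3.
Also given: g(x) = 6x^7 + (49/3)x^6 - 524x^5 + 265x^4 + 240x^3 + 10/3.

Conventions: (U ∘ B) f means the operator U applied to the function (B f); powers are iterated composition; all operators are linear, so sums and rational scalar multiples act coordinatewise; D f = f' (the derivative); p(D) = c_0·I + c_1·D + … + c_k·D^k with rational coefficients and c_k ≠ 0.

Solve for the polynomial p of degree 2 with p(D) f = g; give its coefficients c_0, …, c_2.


D^0 f = -3x^7 + (7/3)x^6 + 3x^5 - 5/3
D^1 f = -21x^6 + 14x^5 + 15x^4
D^2 f = -126x^5 + 70x^4 + 60x^3
matching coefficients of g against c_0 f + c_1 Df + … from the top degree down determines the c_i
solution: c_0 = -2, c_1 = -1, c_2 = 4

p(D) = -2·I − D + 4·D^2, i.e. c_0 = -2, c_1 = -1, c_2 = 4


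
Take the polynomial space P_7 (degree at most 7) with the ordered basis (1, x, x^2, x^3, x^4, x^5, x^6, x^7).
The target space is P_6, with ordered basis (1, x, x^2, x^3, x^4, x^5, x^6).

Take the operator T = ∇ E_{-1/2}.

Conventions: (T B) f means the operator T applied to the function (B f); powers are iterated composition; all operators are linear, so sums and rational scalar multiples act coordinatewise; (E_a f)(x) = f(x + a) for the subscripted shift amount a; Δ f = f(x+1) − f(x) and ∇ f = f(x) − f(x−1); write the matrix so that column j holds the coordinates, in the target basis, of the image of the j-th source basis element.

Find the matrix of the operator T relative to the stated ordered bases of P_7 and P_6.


image of 1: 0
image of x: 1
image of x^2: 2x - 2
image of x^3: 3x^2 - 6x + 13/4
image of x^4: 4x^3 - 12x^2 + 13x - 5
image of x^5: 5x^4 - 20x^3 + (65/2)x^2 - 25x + 121/16
image of x^6: 6x^5 - 30x^4 + 65x^3 - 75x^2 + (363/8)x - 91/8
image of x^7: 7x^6 - 42x^5 + (455/4)x^4 - 175x^3 + (2541/16)x^2 - (637/8)x + 1093/64
each image's coordinates form column j of the matrix

the matrix is [[0, 1, -2, 13/4, -5, 121/16, -91/8, 1093/64]; [0, 0, 2, -6, 13, -25, 363/8, -637/8]; [0, 0, 0, 3, -12, 65/2, -75, 2541/16]; [0, 0, 0, 0, 4, -20, 65, -175]; [0, 0, 0, 0, 0, 5, -30, 455/4]; [0, 0, 0, 0, 0, 0, 6, -42]; [0, 0, 0, 0, 0, 0, 0, 7]] (rows listed top to bottom)


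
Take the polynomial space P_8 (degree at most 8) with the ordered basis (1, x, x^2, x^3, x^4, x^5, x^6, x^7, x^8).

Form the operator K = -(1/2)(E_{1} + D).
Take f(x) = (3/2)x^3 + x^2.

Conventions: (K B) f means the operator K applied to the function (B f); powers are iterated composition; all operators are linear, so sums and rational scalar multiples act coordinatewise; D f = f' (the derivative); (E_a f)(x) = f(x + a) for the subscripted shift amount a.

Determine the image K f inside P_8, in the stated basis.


the image equals g(x) = -(3/4)x^3 - 5x^2 - (17/4)x - 5/4

E_{1} f = (3/2)x^3 + (11/2)x^2 + (13/2)x + 5/2
D f = (9/2)x^2 + 2x
(E_{1} + D) f = (3/2)x^3 + 10x^2 + (17/2)x + 5/2
(-(1/2)(E_{1} + D)) f = -(3/4)x^3 - 5x^2 - (17/4)x - 5/4


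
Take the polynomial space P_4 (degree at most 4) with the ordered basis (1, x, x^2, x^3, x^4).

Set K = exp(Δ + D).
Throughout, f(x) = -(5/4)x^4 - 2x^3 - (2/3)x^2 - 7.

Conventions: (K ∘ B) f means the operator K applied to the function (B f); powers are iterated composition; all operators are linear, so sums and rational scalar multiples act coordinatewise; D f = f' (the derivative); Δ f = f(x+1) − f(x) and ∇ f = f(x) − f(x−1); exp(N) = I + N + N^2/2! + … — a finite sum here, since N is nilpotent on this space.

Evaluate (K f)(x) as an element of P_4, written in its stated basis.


the result is g(x) = -(5/4)x^4 - 12x^3 - (301/6)x^2 - (323/3)x - 316/3

order-1 term: -10x^3 - (39/2)x^2 - (41/3)x - 47/12
order-2 term: -30x^2 - 54x - 341/12
order-3 term: -40x - 46
order-4 term: -20
the series for exp(Δ + D) f terminates at order 4
exp(Δ + D) f = -(5/4)x^4 - 12x^3 - (301/6)x^2 - (323/3)x - 316/3


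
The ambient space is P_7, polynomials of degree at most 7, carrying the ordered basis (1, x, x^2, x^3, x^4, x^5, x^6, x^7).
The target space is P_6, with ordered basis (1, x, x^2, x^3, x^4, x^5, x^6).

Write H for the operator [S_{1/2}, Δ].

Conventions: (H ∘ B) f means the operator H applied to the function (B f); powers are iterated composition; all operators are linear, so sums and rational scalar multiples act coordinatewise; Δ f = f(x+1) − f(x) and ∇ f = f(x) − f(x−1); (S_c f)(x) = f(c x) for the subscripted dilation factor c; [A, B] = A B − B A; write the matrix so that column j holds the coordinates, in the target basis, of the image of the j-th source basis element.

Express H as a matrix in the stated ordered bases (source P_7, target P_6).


image of 1: 0
image of x: 1/2
image of x^2: (1/2)x + 3/4
image of x^3: (3/8)x^2 + (9/8)x + 7/8
image of x^4: (1/4)x^3 + (9/8)x^2 + (7/4)x + 15/16
image of x^5: (5/32)x^4 + (15/16)x^3 + (35/16)x^2 + (75/32)x + 31/32
image of x^6: (3/32)x^5 + (45/64)x^4 + (35/16)x^3 + (225/64)x^2 + (93/32)x + 63/64
image of x^7: (7/128)x^6 + (63/128)x^5 + (245/128)x^4 + (525/128)x^3 + (651/128)x^2 + (441/128)x + 127/128
each image's coordinates form column j of the matrix

the matrix is [[0, 1/2, 3/4, 7/8, 15/16, 31/32, 63/64, 127/128]; [0, 0, 1/2, 9/8, 7/4, 75/32, 93/32, 441/128]; [0, 0, 0, 3/8, 9/8, 35/16, 225/64, 651/128]; [0, 0, 0, 0, 1/4, 15/16, 35/16, 525/128]; [0, 0, 0, 0, 0, 5/32, 45/64, 245/128]; [0, 0, 0, 0, 0, 0, 3/32, 63/128]; [0, 0, 0, 0, 0, 0, 0, 7/128]] (rows listed top to bottom)


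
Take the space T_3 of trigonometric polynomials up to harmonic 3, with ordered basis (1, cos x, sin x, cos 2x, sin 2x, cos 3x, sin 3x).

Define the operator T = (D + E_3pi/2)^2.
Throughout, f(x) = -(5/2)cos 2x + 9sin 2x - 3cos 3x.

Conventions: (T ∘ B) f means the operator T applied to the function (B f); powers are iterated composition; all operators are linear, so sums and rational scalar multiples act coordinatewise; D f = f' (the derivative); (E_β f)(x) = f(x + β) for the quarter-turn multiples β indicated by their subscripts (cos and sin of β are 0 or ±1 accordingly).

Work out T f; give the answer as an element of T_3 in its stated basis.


D f = 18cos 2x + 5sin 2x + 9sin 3x
E_3pi/2 f = (5/2)cos 2x - 9sin 2x + 3sin 3x
(D + E_3pi/2) f = (41/2)cos 2x - 4sin 2x + 12sin 3x
D (D + E_3pi/2) f = -8cos 2x - 41sin 2x + 36cos 3x
E_3pi/2 (D + E_3pi/2) f = -(41/2)cos 2x + 4sin 2x + 12cos 3x
(D + E_3pi/2) (D + E_3pi/2) f = -(57/2)cos 2x - 37sin 2x + 48cos 3x

the result is g(x) = -(57/2)cos 2x - 37sin 2x + 48cos 3x


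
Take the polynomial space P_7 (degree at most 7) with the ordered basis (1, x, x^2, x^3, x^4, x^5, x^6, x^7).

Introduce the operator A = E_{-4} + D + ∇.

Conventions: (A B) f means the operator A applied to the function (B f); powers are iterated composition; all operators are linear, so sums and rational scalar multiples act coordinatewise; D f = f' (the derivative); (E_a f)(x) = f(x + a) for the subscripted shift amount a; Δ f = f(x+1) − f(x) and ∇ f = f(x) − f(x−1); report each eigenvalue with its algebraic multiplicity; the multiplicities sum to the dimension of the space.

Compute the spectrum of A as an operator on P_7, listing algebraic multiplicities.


image of 1: 1
image of x: x - 2
image of x^2: x^2 - 4x + 15
image of x^3: x^3 - 6x^2 + 45x - 63
image of x^4: x^4 - 8x^3 + 90x^2 - 252x + 255
image of x^5: x^5 - 10x^4 + 150x^3 - 630x^2 + 1275x - 1023
image of x^6: x^6 - 12x^5 + 225x^4 - 1260x^3 + 3825x^2 - 6138x + 4095
image of x^7: x^7 - 14x^6 + 315x^5 - 2205x^4 + 8925x^3 - 21483x^2 + 28665x - 16383
the matrix is upper triangular; its diagonal is (1, 1, 1, 1, 1, 1, 1, 1)
for a triangular matrix the eigenvalues are the diagonal entries, with algebraic multiplicity their repetition count

λ = 1 (multiplicity 8)


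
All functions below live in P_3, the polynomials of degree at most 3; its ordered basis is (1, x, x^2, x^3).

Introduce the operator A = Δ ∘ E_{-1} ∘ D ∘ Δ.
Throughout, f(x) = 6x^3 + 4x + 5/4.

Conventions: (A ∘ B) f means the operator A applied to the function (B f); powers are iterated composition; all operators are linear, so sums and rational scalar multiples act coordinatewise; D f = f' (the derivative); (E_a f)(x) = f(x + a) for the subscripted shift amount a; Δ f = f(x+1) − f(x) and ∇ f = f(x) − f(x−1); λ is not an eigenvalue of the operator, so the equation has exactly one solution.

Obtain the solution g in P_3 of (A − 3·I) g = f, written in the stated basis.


g(x) = -2x^3 - (4/3)x - 53/12

write g with unknown coordinates in the stated basis and equate coefficients in (A − 3·I) g = f
solving from the highest basis element down gives g = -2x^3 - (4/3)x - 53/12
check: A g = -12
so A g − 3·g = 6x^3 + 4x + 5/4 = f ✓


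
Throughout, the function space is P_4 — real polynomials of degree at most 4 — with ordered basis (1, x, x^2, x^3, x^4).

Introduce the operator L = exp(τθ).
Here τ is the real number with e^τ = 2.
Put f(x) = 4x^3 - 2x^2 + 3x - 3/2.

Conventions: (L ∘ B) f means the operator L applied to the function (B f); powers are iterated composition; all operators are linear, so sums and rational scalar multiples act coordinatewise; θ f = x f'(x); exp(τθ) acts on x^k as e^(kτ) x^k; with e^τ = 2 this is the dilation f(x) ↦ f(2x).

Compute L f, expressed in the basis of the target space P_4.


g(x) = 32x^3 - 8x^2 + 6x - 3/2

exp(τθ) x^k = e^(kτ) x^k; with e^τ = 2 this sends x^k to 2^k x^k
x ↦ 2 x
x^2 ↦ 4 x^2
x^3 ↦ 8 x^3
applying this coordinatewise to f: exp(τθ) f = 32x^3 - 8x^2 + 6x - 3/2


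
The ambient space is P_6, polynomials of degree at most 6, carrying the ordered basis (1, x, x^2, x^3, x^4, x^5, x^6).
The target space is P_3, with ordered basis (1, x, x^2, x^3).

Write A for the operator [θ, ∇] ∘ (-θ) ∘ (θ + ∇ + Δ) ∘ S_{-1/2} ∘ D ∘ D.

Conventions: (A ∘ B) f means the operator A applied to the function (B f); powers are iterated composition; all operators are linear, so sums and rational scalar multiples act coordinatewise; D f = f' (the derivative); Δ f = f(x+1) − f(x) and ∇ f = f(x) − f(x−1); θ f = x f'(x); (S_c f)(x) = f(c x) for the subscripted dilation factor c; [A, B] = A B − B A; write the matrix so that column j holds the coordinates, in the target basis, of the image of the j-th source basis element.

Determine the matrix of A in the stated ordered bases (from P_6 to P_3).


the matrix is [[0, 0, 0, -3, -12, -15/2, 30]; [0, 0, 0, 0, 24, 75, 90]; [0, 0, 0, 0, 0, -135/2, -225]; [0, 0, 0, 0, 0, 0, 120]] (rows listed top to bottom)

image of 1: 0
image of x: 0
image of x^2: 0
image of x^3: -3
image of x^4: 24x - 12
image of x^5: -(135/2)x^2 + 75x - 15/2
image of x^6: 120x^3 - 225x^2 + 90x + 30
each image's coordinates form column j of the matrix


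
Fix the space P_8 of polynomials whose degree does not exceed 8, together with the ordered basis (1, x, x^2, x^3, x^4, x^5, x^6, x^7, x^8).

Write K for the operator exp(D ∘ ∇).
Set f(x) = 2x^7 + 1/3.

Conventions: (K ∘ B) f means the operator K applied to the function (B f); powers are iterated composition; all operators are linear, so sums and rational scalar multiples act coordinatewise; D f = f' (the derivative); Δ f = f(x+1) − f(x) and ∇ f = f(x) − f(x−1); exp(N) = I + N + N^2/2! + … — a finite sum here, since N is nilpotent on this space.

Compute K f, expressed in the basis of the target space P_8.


the image equals g(x) = 2x^7 + 84x^5 - 210x^4 + 1120x^3 - 2730x^2 + 4704x - 11381/3

order-1 term: 84x^5 - 210x^4 + 280x^3 - 210x^2 + 84x - 14
order-2 term: 840x^3 - 2520x^2 + 2940x - 1260
order-3 term: 1680x - 2520
the series for exp(D ∘ ∇) f terminates at order 3
exp(D ∘ ∇) f = 2x^7 + 84x^5 - 210x^4 + 1120x^3 - 2730x^2 + 4704x - 11381/3


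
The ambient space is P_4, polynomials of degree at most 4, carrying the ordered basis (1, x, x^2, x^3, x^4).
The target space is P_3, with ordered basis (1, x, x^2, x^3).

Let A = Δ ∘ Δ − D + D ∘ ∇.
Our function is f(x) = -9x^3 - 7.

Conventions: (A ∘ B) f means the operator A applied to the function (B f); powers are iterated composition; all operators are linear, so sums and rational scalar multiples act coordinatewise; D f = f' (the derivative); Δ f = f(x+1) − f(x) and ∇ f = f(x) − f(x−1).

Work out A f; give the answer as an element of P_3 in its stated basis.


g(x) = 27x^2 - 108x - 27

Δ f = -27x^2 - 27x - 9
Δ Δ f = -54x - 54
D f = -27x^2
(-D) f = 27x^2
∇ f = -27x^2 + 27x - 9
D ∇ f = -54x + 27
(Δ ∘ Δ − D + D ∘ ∇) f = 27x^2 - 108x - 27


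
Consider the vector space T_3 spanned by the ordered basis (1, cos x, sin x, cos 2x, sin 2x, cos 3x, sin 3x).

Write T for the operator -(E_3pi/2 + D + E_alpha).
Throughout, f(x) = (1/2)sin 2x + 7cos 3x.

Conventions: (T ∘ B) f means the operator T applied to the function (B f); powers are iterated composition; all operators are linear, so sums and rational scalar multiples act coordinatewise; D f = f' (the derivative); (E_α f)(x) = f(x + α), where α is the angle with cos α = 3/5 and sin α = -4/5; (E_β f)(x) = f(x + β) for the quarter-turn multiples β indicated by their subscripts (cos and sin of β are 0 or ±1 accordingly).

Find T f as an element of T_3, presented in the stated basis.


E_3pi/2 f = -(1/2)sin 2x - 7sin 3x
D f = cos 2x - 21sin 3x
E_alpha f = -(12/25)cos 2x - (7/50)sin 2x - (819/125)cos 3x + (308/125)sin 3x
(E_3pi/2 + D + E_alpha) f = (13/25)cos 2x - (16/25)sin 2x - (819/125)cos 3x - (3192/125)sin 3x
(-(E_3pi/2 + D + E_alpha)) f = -(13/25)cos 2x + (16/25)sin 2x + (819/125)cos 3x + (3192/125)sin 3x

the image equals g(x) = -(13/25)cos 2x + (16/25)sin 2x + (819/125)cos 3x + (3192/125)sin 3x


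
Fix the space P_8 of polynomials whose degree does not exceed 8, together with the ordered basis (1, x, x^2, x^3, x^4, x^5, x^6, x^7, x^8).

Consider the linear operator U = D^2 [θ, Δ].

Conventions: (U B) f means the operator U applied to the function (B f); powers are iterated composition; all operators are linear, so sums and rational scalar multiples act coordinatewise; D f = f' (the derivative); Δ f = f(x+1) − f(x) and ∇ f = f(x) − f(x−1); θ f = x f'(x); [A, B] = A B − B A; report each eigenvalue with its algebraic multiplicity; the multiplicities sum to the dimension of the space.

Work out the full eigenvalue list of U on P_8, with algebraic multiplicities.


λ = 0 (multiplicity 9)

image of 1: 0
image of x: 0
image of x^2: 0
image of x^3: -6
image of x^4: -24x - 24
image of x^5: -60x^2 - 120x - 60
image of x^6: -120x^3 - 360x^2 - 360x - 120
image of x^7: -210x^4 - 840x^3 - 1260x^2 - 840x - 210
image of x^8: -336x^5 - 1680x^4 - 3360x^3 - 3360x^2 - 1680x - 336
the matrix is upper triangular; its diagonal is (0, 0, 0, 0, 0, 0, 0, 0, 0)
for a triangular matrix the eigenvalues are the diagonal entries, with algebraic multiplicity their repetition count


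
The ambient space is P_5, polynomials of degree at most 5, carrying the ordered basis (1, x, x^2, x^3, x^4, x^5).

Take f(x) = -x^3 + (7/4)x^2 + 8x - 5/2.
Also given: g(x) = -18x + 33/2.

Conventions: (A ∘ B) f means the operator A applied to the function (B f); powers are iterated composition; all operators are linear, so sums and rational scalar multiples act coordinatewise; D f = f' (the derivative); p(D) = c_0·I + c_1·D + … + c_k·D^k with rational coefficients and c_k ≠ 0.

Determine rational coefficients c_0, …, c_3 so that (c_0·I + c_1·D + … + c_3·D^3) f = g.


D^0 f = -x^3 + (7/4)x^2 + 8x - 5/2
D^1 f = -3x^2 + (7/2)x + 8
D^2 f = -6x + 7/2
D^3 f = -6
matching coefficients of g against c_0 f + c_1 Df + … from the top degree down determines the c_i
solution: c_0 = 0, c_1 = 0, c_2 = 3, c_3 = -1

c_0 = 0, c_1 = 0, c_2 = 3, c_3 = -1


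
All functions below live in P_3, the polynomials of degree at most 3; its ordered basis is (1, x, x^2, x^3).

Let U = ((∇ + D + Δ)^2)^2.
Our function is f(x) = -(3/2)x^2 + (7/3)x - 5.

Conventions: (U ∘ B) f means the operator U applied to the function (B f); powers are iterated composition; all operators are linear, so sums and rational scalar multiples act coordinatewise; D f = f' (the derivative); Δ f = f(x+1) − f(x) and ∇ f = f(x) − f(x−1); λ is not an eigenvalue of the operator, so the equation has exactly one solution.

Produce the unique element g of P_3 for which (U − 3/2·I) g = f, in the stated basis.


write g with unknown coordinates in the stated basis and equate coefficients in (U − 3/2·I) g = f
solving from the highest basis element down gives g = x^2 - (14/9)x + 10/3
check: U g = 0
so U g − 3/2·g = -(3/2)x^2 + (7/3)x - 5 = f ✓

the result is g(x) = x^2 - (14/9)x + 10/3


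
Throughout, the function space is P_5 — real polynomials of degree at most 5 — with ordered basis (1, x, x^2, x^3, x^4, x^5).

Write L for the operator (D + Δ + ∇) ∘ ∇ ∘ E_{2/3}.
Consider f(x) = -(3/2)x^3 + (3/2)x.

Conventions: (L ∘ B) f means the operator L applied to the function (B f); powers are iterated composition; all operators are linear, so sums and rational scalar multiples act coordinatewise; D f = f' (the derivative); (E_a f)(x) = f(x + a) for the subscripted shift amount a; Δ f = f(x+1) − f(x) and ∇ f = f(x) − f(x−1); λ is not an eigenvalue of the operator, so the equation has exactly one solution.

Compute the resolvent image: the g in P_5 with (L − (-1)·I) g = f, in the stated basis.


g(x) = -(3/2)x^3 + (57/2)x + 9/2

write g with unknown coordinates in the stated basis and equate coefficients in (L − (-1)·I) g = f
solving from the highest basis element down gives g = -(3/2)x^3 + (57/2)x + 9/2
check: L g = -27x - 9/2
so L g − (-1)·g = -(3/2)x^3 + (3/2)x = f ✓
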